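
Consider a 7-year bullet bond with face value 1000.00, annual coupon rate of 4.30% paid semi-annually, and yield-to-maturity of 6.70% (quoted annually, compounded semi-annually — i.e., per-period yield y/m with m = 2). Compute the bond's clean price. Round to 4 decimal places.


Answer: Price = 867.6252

Derivation:
Coupon per period c = face * coupon_rate / m = 21.500000
Periods per year m = 2; per-period yield y/m = 0.033500
Number of cashflows N = 14
Cashflows (t years, CF_t, discount factor 1/(1+y/m)^(m*t), PV):
  t = 0.5000: CF_t = 21.500000, DF = 0.967586, PV = 20.803096
  t = 1.0000: CF_t = 21.500000, DF = 0.936222, PV = 20.128782
  t = 1.5000: CF_t = 21.500000, DF = 0.905876, PV = 19.476325
  t = 2.0000: CF_t = 21.500000, DF = 0.876512, PV = 18.845017
  t = 2.5000: CF_t = 21.500000, DF = 0.848101, PV = 18.234172
  t = 3.0000: CF_t = 21.500000, DF = 0.820611, PV = 17.643128
  t = 3.5000: CF_t = 21.500000, DF = 0.794011, PV = 17.071241
  t = 4.0000: CF_t = 21.500000, DF = 0.768274, PV = 16.517892
  t = 4.5000: CF_t = 21.500000, DF = 0.743371, PV = 15.982479
  t = 5.0000: CF_t = 21.500000, DF = 0.719275, PV = 15.464421
  t = 5.5000: CF_t = 21.500000, DF = 0.695961, PV = 14.963155
  t = 6.0000: CF_t = 21.500000, DF = 0.673402, PV = 14.478137
  t = 6.5000: CF_t = 21.500000, DF = 0.651574, PV = 14.008841
  t = 7.0000: CF_t = 1021.500000, DF = 0.630454, PV = 644.008556
Price P = sum_t PV_t = 867.625242


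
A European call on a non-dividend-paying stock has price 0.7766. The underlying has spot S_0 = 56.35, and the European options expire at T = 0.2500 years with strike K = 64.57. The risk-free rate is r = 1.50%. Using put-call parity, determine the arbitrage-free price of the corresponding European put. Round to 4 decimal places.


Answer: Put price = 8.7549

Derivation:
Put-call parity: C - P = S_0 * exp(-qT) - K * exp(-rT).
S_0 * exp(-qT) = 56.3500 * 1.00000000 = 56.35000000
K * exp(-rT) = 64.5700 * 0.99625702 = 64.32831594
P = C - S*exp(-qT) + K*exp(-rT)
P = 0.7766 - 56.35000000 + 64.32831594 = 8.7549


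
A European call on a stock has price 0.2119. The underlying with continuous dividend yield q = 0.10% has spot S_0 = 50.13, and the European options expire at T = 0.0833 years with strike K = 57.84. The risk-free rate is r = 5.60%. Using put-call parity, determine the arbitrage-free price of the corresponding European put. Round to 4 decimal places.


Put-call parity: C - P = S_0 * exp(-qT) - K * exp(-rT).
S_0 * exp(-qT) = 50.1300 * 0.99991670 = 50.12582434
K * exp(-rT) = 57.8400 * 0.99534606 = 57.57081630
P = C - S*exp(-qT) + K*exp(-rT)
P = 0.2119 - 50.12582434 + 57.57081630 = 7.6569

Answer: Put price = 7.6569


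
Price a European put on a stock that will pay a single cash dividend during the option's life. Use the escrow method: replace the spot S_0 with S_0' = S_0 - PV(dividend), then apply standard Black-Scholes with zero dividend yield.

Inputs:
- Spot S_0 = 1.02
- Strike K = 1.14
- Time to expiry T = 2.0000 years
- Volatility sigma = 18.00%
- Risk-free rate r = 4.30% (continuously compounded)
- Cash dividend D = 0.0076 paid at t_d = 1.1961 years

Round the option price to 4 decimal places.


Answer: Price = 0.1217

Derivation:
PV(D) = D * exp(-r * t_d) = 0.0076 * 0.94986795 = 0.00721900
S_0' = S_0 - PV(D) = 1.0200 - 0.00721900 = 1.01278100
d1 = (ln(S_0'/K) + (r + sigma^2/2)*T) / (sigma*sqrt(T)) = 0.00028187
d2 = d1 - sigma*sqrt(T) = -0.25427657
exp(-rT) = 0.91759423
N(-d1) = 0.49988755; N(-d2) = 0.60035905
P = K * exp(-rT) * N(-d2) - S_0' * N(-d1) = 1.1400 * 0.91759423 * 0.60035905 - 1.01278100 * 0.49988755 = 0.1217


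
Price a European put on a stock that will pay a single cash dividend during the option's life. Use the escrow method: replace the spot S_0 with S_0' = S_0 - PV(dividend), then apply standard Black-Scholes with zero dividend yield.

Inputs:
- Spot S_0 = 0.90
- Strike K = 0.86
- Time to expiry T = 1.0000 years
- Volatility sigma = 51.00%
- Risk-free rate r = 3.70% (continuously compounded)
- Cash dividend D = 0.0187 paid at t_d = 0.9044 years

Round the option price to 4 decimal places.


PV(D) = D * exp(-r * t_d) = 0.0187 * 0.96709089 = 0.01808460
S_0' = S_0 - PV(D) = 0.9000 - 0.01808460 = 0.88191540
d1 = (ln(S_0'/K) + (r + sigma^2/2)*T) / (sigma*sqrt(T)) = 0.37688969
d2 = d1 - sigma*sqrt(T) = -0.13311031
exp(-rT) = 0.96367614
N(-d1) = 0.35312779; N(-d2) = 0.55294693
P = K * exp(-rT) * N(-d2) - S_0' * N(-d1) = 0.8600 * 0.96367614 * 0.55294693 - 0.88191540 * 0.35312779 = 0.1468

Answer: Price = 0.1468


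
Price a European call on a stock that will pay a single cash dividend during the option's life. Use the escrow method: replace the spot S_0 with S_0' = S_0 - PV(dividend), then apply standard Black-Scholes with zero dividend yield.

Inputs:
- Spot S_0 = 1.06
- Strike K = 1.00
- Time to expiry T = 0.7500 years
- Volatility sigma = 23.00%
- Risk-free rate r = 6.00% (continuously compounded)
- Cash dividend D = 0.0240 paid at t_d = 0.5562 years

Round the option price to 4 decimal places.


PV(D) = D * exp(-r * t_d) = 0.0240 * 0.96717870 = 0.02321229
S_0' = S_0 - PV(D) = 1.0600 - 0.02321229 = 1.03678771
d1 = (ln(S_0'/K) + (r + sigma^2/2)*T) / (sigma*sqrt(T)) = 0.50688690
d2 = d1 - sigma*sqrt(T) = 0.30770105
exp(-rT) = 0.95599748
N(d1) = 0.69388291; N(d2) = 0.62084509
C = S_0' * N(d1) - K * exp(-rT) * N(d2) = 1.03678771 * 0.69388291 - 1.0000 * 0.95599748 * 0.62084509 = 0.1259

Answer: Price = 0.1259


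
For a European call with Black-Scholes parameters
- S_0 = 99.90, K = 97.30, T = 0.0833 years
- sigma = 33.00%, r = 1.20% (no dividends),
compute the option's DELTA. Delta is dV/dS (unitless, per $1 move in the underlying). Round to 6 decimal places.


d1 = 0.3349929505; d2 = 0.2397492105
phi(d1) = 0.3771739954; exp(-qT) = 1.0000000000; exp(-rT) = 0.9990008994
N(d1) = 0.6311847980
Delta = exp(-qT) * N(d1) = 1.0000000000 * 0.6311847980 = 0.631185

Answer: Delta = 0.631185


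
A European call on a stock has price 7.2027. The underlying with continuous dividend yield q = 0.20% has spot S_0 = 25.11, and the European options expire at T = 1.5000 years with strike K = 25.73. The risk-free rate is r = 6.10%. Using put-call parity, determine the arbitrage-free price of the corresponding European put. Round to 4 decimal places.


Answer: Put price = 5.6481

Derivation:
Put-call parity: C - P = S_0 * exp(-qT) - K * exp(-rT).
S_0 * exp(-qT) = 25.1100 * 0.99700450 = 25.03478288
K * exp(-rT) = 25.7300 * 0.91256132 = 23.48020266
P = C - S*exp(-qT) + K*exp(-rT)
P = 7.2027 - 25.03478288 + 23.48020266 = 5.6481


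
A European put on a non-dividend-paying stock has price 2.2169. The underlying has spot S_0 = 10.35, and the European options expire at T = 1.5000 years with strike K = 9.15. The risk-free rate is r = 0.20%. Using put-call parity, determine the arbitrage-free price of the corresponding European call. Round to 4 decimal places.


Put-call parity: C - P = S_0 * exp(-qT) - K * exp(-rT).
S_0 * exp(-qT) = 10.3500 * 1.00000000 = 10.35000000
K * exp(-rT) = 9.1500 * 0.99700450 = 9.12259113
C = P + S*exp(-qT) - K*exp(-rT)
C = 2.2169 + 10.35000000 - 9.12259113 = 3.4443

Answer: Call price = 3.4443


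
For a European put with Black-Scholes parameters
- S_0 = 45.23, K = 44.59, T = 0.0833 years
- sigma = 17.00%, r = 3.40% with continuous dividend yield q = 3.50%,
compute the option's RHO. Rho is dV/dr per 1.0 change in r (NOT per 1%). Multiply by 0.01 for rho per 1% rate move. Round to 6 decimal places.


d1 = 0.3132857095; d2 = 0.2642207526
phi(d1) = 0.3798372144; exp(-qT) = 0.9970887459; exp(-rT) = 0.9971718069
N(-d2) = 0.3958049104
Rho = -K*T*exp(-rT)*N(-d2) = -44.5900 * 0.0833 * 0.9971718069 * 0.3958049104 = -1.465999

Answer: Rho = -1.465999


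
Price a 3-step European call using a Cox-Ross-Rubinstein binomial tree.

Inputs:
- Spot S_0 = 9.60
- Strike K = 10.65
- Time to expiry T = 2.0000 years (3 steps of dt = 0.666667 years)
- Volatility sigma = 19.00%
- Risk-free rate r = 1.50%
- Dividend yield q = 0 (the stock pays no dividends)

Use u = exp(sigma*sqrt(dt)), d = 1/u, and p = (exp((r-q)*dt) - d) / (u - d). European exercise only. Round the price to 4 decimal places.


Answer: Price = V(0,0) = 0.7428

Derivation:
dt = T/N = 0.666667
u = exp(sigma*sqrt(dt)) = 1.167815; d = 1/u = 0.856300
p = (exp((r-q)*dt) - d) / (u - d) = 0.493556
Discount per step: exp(-r*dt) = 0.990050
Stock lattice S(k, i) with i counting down-moves:
  k=0: S(0,0) = 9.6000
  k=1: S(1,0) = 11.2110; S(1,1) = 8.2205
  k=2: S(2,0) = 13.0924; S(2,1) = 9.6000; S(2,2) = 7.0392
  k=3: S(3,0) = 15.2895; S(3,1) = 11.2110; S(3,2) = 8.2205; S(3,3) = 6.0277
Terminal payoffs V(N, i) = max(S_T - K, 0):
  V(3,0) = 4.639497; V(3,1) = 0.561023; V(3,2) = 0.000000; V(3,3) = 0.000000
Backward induction: V(k, i) = exp(-r*dt) * [p * V(k+1, i) + (1-p) * V(k+1, i+1)].
  V(2,0) = exp(-r*dt) * [p*4.639497 + (1-p)*0.561023] = 2.548368
  V(2,1) = exp(-r*dt) * [p*0.561023 + (1-p)*0.000000] = 0.274141
  V(2,2) = exp(-r*dt) * [p*0.000000 + (1-p)*0.000000] = 0.000000
  V(1,0) = exp(-r*dt) * [p*2.548368 + (1-p)*0.274141] = 1.382704
  V(1,1) = exp(-r*dt) * [p*0.274141 + (1-p)*0.000000] = 0.133958
  V(0,0) = exp(-r*dt) * [p*1.382704 + (1-p)*0.133958] = 0.742819


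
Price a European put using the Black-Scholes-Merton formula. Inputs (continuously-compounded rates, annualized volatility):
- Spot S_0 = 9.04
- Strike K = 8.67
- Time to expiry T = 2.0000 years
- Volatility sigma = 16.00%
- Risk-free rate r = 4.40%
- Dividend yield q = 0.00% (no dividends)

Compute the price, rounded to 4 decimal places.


d1 = (ln(S/K) + (r - q + 0.5*sigma^2) * T) / (sigma * sqrt(T)) = 0.68673496
d2 = d1 - sigma * sqrt(T) = 0.46046079
exp(-rT) = 0.91576088; exp(-qT) = 1.00000000
P = K * exp(-rT) * N(-d2) - S_0 * exp(-qT) * N(-d1)
N(-d1) = 0.24612488; N(-d2) = 0.32259275
P = 8.6700 * 0.91576088 * 0.32259275 - 9.0400 * 1.00000000 * 0.24612488 = 0.3363

Answer: Price = 0.3363


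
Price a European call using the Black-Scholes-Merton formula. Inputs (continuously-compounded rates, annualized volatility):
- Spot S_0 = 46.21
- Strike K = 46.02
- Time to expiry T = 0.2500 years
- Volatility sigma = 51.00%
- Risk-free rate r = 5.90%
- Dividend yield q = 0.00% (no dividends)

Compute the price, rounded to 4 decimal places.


d1 = (ln(S/K) + (r - q + 0.5*sigma^2) * T) / (sigma * sqrt(T)) = 0.20150055
d2 = d1 - sigma * sqrt(T) = -0.05349945
exp(-rT) = 0.98535825; exp(-qT) = 1.00000000
C = S_0 * exp(-qT) * N(d1) - K * exp(-rT) * N(d2)
N(d1) = 0.57984640; N(d2) = 0.47866698
C = 46.2100 * 1.00000000 * 0.57984640 - 46.0200 * 0.98535825 * 0.47866698 = 5.0890

Answer: Price = 5.0890


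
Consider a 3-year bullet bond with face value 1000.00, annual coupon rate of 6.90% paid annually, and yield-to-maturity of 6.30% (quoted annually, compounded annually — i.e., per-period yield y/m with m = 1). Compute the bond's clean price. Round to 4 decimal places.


Coupon per period c = face * coupon_rate / m = 69.000000
Periods per year m = 1; per-period yield y/m = 0.063000
Number of cashflows N = 3
Cashflows (t years, CF_t, discount factor 1/(1+y/m)^(m*t), PV):
  t = 1.0000: CF_t = 69.000000, DF = 0.940734, PV = 64.910630
  t = 2.0000: CF_t = 69.000000, DF = 0.884980, PV = 61.063622
  t = 3.0000: CF_t = 1069.000000, DF = 0.832531, PV = 889.975214
Price P = sum_t PV_t = 1015.949466

Answer: Price = 1015.9495


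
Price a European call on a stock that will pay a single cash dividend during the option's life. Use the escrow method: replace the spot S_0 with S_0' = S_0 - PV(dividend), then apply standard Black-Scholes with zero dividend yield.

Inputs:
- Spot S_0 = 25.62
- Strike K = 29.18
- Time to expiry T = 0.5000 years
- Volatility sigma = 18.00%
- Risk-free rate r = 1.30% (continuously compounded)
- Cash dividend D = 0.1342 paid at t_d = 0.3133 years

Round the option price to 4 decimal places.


PV(D) = D * exp(-r * t_d) = 0.1342 * 0.99593538 = 0.13365453
S_0' = S_0 - PV(D) = 25.6200 - 0.13365453 = 25.48634547
d1 = (ln(S_0'/K) + (r + sigma^2/2)*T) / (sigma*sqrt(T)) = -0.94862858
d2 = d1 - sigma*sqrt(T) = -1.07590780
exp(-rT) = 0.99352108
N(d1) = 0.17140478; N(d2) = 0.14098425
C = S_0' * N(d1) - K * exp(-rT) * N(d2) = 25.48634547 * 0.17140478 - 29.1800 * 0.99352108 * 0.14098425 = 0.2812

Answer: Price = 0.2812


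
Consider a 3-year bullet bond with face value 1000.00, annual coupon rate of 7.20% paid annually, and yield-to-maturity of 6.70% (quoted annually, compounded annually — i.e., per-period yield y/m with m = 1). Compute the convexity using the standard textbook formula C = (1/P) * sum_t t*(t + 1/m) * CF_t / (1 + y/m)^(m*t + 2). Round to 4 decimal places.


Coupon per period c = face * coupon_rate / m = 72.000000
Periods per year m = 1; per-period yield y/m = 0.067000
Number of cashflows N = 3
Cashflows (t years, CF_t, discount factor 1/(1+y/m)^(m*t), PV):
  t = 1.0000: CF_t = 72.000000, DF = 0.937207, PV = 67.478913
  t = 2.0000: CF_t = 72.000000, DF = 0.878357, PV = 63.241718
  t = 3.0000: CF_t = 1072.000000, DF = 0.823203, PV = 882.473204
Price P = sum_t PV_t = 1013.193835
Convexity numerator sum_t t*(t + 1/m) * CF_t / (1+y/m)^(m*t + 2):
  t = 1.0000: term = 118.541177
  t = 2.0000: term = 333.292905
  t = 3.0000: term = 9301.520216
Convexity = (1/P) * sum = 9753.354298 / 1013.193835 = 9.626346

Answer: Convexity = 9.6263


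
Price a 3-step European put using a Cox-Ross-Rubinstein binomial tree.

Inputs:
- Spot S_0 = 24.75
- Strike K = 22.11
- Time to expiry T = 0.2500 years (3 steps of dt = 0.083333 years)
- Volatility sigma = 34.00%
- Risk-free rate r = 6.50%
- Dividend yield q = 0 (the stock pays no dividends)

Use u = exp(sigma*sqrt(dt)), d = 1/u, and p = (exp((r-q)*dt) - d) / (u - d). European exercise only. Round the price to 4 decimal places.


Answer: Price = V(0,0) = 0.4433

Derivation:
dt = T/N = 0.083333
u = exp(sigma*sqrt(dt)) = 1.103128; d = 1/u = 0.906513
p = (exp((r-q)*dt) - d) / (u - d) = 0.503107
Discount per step: exp(-r*dt) = 0.994598
Stock lattice S(k, i) with i counting down-moves:
  k=0: S(0,0) = 24.7500
  k=1: S(1,0) = 27.3024; S(1,1) = 22.4362
  k=2: S(2,0) = 30.1180; S(2,1) = 24.7500; S(2,2) = 20.3387
  k=3: S(3,0) = 33.2241; S(3,1) = 27.3024; S(3,2) = 22.4362; S(3,3) = 18.4373
Terminal payoffs V(N, i) = max(K - S_T, 0):
  V(3,0) = 0.000000; V(3,1) = 0.000000; V(3,2) = 0.000000; V(3,3) = 3.672680
Backward induction: V(k, i) = exp(-r*dt) * [p * V(k+1, i) + (1-p) * V(k+1, i+1)].
  V(2,0) = exp(-r*dt) * [p*0.000000 + (1-p)*0.000000] = 0.000000
  V(2,1) = exp(-r*dt) * [p*0.000000 + (1-p)*0.000000] = 0.000000
  V(2,2) = exp(-r*dt) * [p*0.000000 + (1-p)*3.672680] = 1.815072
  V(1,0) = exp(-r*dt) * [p*0.000000 + (1-p)*0.000000] = 0.000000
  V(1,1) = exp(-r*dt) * [p*0.000000 + (1-p)*1.815072] = 0.897025
  V(0,0) = exp(-r*dt) * [p*0.000000 + (1-p)*0.897025] = 0.443318


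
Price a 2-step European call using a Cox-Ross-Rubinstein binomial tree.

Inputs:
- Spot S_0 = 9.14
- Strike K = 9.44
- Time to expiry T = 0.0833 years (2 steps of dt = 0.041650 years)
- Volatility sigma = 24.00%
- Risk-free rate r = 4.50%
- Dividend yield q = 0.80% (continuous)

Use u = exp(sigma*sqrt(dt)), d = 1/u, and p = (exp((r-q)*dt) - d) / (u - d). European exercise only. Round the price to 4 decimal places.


dt = T/N = 0.041650
u = exp(sigma*sqrt(dt)) = 1.050199; d = 1/u = 0.952200
p = (exp((r-q)*dt) - d) / (u - d) = 0.503495
Discount per step: exp(-r*dt) = 0.998128
Stock lattice S(k, i) with i counting down-moves:
  k=0: S(0,0) = 9.1400
  k=1: S(1,0) = 9.5988; S(1,1) = 8.7031
  k=2: S(2,0) = 10.0807; S(2,1) = 9.1400; S(2,2) = 8.2871
Terminal payoffs V(N, i) = max(S_T - K, 0):
  V(2,0) = 0.640677; V(2,1) = 0.000000; V(2,2) = 0.000000
Backward induction: V(k, i) = exp(-r*dt) * [p * V(k+1, i) + (1-p) * V(k+1, i+1)].
  V(1,0) = exp(-r*dt) * [p*0.640677 + (1-p)*0.000000] = 0.321973
  V(1,1) = exp(-r*dt) * [p*0.000000 + (1-p)*0.000000] = 0.000000
  V(0,0) = exp(-r*dt) * [p*0.321973 + (1-p)*0.000000] = 0.161808

Answer: Price = V(0,0) = 0.1618


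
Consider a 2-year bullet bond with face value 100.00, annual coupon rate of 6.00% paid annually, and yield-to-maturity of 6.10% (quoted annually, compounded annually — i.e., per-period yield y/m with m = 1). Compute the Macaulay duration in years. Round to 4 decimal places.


Answer: Macaulay duration = 1.9433 years

Derivation:
Coupon per period c = face * coupon_rate / m = 6.000000
Periods per year m = 1; per-period yield y/m = 0.061000
Number of cashflows N = 2
Cashflows (t years, CF_t, discount factor 1/(1+y/m)^(m*t), PV):
  t = 1.0000: CF_t = 6.000000, DF = 0.942507, PV = 5.655042
  t = 2.0000: CF_t = 106.000000, DF = 0.888320, PV = 94.161875
Price P = sum_t PV_t = 99.816917
Macaulay numerator sum_t t * PV_t:
  t * PV_t at t = 1.0000: 5.655042
  t * PV_t at t = 2.0000: 188.323750
Macaulay duration D = (sum_t t * PV_t) / P = 193.978792 / 99.816917 = 1.943346


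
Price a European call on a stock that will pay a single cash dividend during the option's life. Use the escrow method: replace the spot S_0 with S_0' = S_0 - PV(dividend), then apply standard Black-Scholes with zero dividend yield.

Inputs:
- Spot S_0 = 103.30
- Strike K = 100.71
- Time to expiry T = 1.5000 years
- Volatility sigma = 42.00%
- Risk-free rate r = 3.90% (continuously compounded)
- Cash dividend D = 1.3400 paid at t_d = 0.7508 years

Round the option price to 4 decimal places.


Answer: Price = 23.6840

Derivation:
PV(D) = D * exp(-r * t_d) = 1.3400 * 0.97114334 = 1.30133208
S_0' = S_0 - PV(D) = 103.3000 - 1.30133208 = 101.99866792
d1 = (ln(S_0'/K) + (r + sigma^2/2)*T) / (sigma*sqrt(T)) = 0.39564052
d2 = d1 - sigma*sqrt(T) = -0.11875232
exp(-rT) = 0.94317824
N(d1) = 0.65381488; N(d2) = 0.45273579
C = S_0' * N(d1) - K * exp(-rT) * N(d2) = 101.99866792 * 0.65381488 - 100.7100 * 0.94317824 * 0.45273579 = 23.6840


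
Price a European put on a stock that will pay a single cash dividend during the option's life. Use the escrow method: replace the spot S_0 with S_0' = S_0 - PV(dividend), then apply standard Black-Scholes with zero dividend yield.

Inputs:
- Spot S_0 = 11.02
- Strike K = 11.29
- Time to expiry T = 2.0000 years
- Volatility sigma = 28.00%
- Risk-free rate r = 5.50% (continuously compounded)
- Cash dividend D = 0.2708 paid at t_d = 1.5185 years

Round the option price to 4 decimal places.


Answer: Price = 1.3308

Derivation:
PV(D) = D * exp(-r * t_d) = 0.2708 * 0.91987499 = 0.24910215
S_0' = S_0 - PV(D) = 11.0200 - 0.24910215 = 10.77089785
d1 = (ln(S_0'/K) + (r + sigma^2/2)*T) / (sigma*sqrt(T)) = 0.35691335
d2 = d1 - sigma*sqrt(T) = -0.03906645
exp(-rT) = 0.89583414
N(-d1) = 0.36057834; N(-d2) = 0.51558129
P = K * exp(-rT) * N(-d2) - S_0' * N(-d1) = 11.2900 * 0.89583414 * 0.51558129 - 10.77089785 * 0.36057834 = 1.3308


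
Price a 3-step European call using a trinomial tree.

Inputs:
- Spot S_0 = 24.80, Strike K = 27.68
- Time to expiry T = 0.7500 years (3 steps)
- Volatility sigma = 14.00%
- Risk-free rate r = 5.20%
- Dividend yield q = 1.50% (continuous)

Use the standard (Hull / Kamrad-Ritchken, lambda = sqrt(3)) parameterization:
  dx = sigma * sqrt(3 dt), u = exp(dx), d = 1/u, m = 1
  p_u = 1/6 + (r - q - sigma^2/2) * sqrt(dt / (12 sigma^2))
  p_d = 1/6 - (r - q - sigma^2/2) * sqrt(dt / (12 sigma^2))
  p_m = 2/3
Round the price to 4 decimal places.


dt = T/N = 0.250000; dx = sigma*sqrt(3*dt) = 0.121244
u = exp(dx) = 1.128900; d = 1/u = 0.885818
p_u = 0.194709, p_m = 0.666667, p_d = 0.138624
Discount per step: exp(-r*dt) = 0.987084
Stock lattice S(k, j) with j the centered position index:
  k=0: S(0,+0) = 24.8000
  k=1: S(1,-1) = 21.9683; S(1,+0) = 24.8000; S(1,+1) = 27.9967
  k=2: S(2,-2) = 19.4599; S(2,-1) = 21.9683; S(2,+0) = 24.8000; S(2,+1) = 27.9967; S(2,+2) = 31.6055
  k=3: S(3,-3) = 17.2379; S(3,-2) = 19.4599; S(3,-1) = 21.9683; S(3,+0) = 24.8000; S(3,+1) = 27.9967; S(3,+2) = 31.6055; S(3,+3) = 35.6794
Terminal payoffs V(N, j) = max(S_T - K, 0):
  V(3,-3) = 0.000000; V(3,-2) = 0.000000; V(3,-1) = 0.000000; V(3,+0) = 0.000000; V(3,+1) = 0.316716; V(3,+2) = 3.925488; V(3,+3) = 7.999430
Backward induction: V(k, j) = exp(-r*dt) * [p_u * V(k+1, j+1) + p_m * V(k+1, j) + p_d * V(k+1, j-1)]
  V(2,-2) = exp(-r*dt) * [p_u*0.000000 + p_m*0.000000 + p_d*0.000000] = 0.000000
  V(2,-1) = exp(-r*dt) * [p_u*0.000000 + p_m*0.000000 + p_d*0.000000] = 0.000000
  V(2,+0) = exp(-r*dt) * [p_u*0.316716 + p_m*0.000000 + p_d*0.000000] = 0.060871
  V(2,+1) = exp(-r*dt) * [p_u*3.925488 + p_m*0.316716 + p_d*0.000000] = 0.962874
  V(2,+2) = exp(-r*dt) * [p_u*7.999430 + p_m*3.925488 + p_d*0.316716] = 4.163975
  V(1,-1) = exp(-r*dt) * [p_u*0.060871 + p_m*0.000000 + p_d*0.000000] = 0.011699
  V(1,+0) = exp(-r*dt) * [p_u*0.962874 + p_m*0.060871 + p_d*0.000000] = 0.225116
  V(1,+1) = exp(-r*dt) * [p_u*4.163975 + p_m*0.962874 + p_d*0.060871] = 1.442248
  V(0,+0) = exp(-r*dt) * [p_u*1.442248 + p_m*0.225116 + p_d*0.011699] = 0.426932

Answer: Price = V(0,0) = 0.4269


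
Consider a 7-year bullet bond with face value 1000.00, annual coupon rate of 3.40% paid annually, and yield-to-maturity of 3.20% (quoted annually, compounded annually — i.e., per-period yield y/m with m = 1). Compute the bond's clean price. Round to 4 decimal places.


Coupon per period c = face * coupon_rate / m = 34.000000
Periods per year m = 1; per-period yield y/m = 0.032000
Number of cashflows N = 7
Cashflows (t years, CF_t, discount factor 1/(1+y/m)^(m*t), PV):
  t = 1.0000: CF_t = 34.000000, DF = 0.968992, PV = 32.945736
  t = 2.0000: CF_t = 34.000000, DF = 0.938946, PV = 31.924163
  t = 3.0000: CF_t = 34.000000, DF = 0.909831, PV = 30.934267
  t = 4.0000: CF_t = 34.000000, DF = 0.881620, PV = 29.975065
  t = 5.0000: CF_t = 34.000000, DF = 0.854283, PV = 29.045605
  t = 6.0000: CF_t = 34.000000, DF = 0.827793, PV = 28.144966
  t = 7.0000: CF_t = 1034.000000, DF = 0.802125, PV = 829.397377
Price P = sum_t PV_t = 1012.367180

Answer: Price = 1012.3672


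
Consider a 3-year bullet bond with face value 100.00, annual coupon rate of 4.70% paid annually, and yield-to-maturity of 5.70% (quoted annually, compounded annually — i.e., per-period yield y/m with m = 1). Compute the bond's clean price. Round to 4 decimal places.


Coupon per period c = face * coupon_rate / m = 4.700000
Periods per year m = 1; per-period yield y/m = 0.057000
Number of cashflows N = 3
Cashflows (t years, CF_t, discount factor 1/(1+y/m)^(m*t), PV):
  t = 1.0000: CF_t = 4.700000, DF = 0.946074, PV = 4.446547
  t = 2.0000: CF_t = 4.700000, DF = 0.895056, PV = 4.206761
  t = 3.0000: CF_t = 104.700000, DF = 0.846789, PV = 88.658774
Price P = sum_t PV_t = 97.312082

Answer: Price = 97.3121


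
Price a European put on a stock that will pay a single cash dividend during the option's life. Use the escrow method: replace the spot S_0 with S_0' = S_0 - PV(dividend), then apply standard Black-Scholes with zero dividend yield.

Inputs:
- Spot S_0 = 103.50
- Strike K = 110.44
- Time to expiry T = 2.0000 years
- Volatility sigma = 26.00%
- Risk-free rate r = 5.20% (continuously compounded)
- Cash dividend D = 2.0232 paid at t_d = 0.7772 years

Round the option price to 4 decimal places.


PV(D) = D * exp(-r * t_d) = 2.0232 * 0.96039137 = 1.94306382
S_0' = S_0 - PV(D) = 103.5000 - 1.94306382 = 101.55693618
d1 = (ln(S_0'/K) + (r + sigma^2/2)*T) / (sigma*sqrt(T)) = 0.23864093
d2 = d1 - sigma*sqrt(T) = -0.12905460
exp(-rT) = 0.90122530
N(-d1) = 0.40569201; N(-d2) = 0.55134278
P = K * exp(-rT) * N(-d2) - S_0' * N(-d1) = 110.4400 * 0.90122530 * 0.55134278 - 101.55693618 * 0.40569201 = 13.6750

Answer: Price = 13.6750


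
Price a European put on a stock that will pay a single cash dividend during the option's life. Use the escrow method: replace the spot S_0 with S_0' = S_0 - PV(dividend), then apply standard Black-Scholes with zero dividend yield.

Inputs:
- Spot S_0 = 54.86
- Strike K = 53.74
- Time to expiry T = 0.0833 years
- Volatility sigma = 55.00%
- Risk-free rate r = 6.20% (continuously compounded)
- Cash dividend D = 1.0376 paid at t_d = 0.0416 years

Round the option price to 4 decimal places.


Answer: Price = 3.2157

Derivation:
PV(D) = D * exp(-r * t_d) = 1.0376 * 0.99742412 = 1.03492727
S_0' = S_0 - PV(D) = 54.8600 - 1.03492727 = 53.82507273
d1 = (ln(S_0'/K) + (r + sigma^2/2)*T) / (sigma*sqrt(T)) = 0.12186953
d2 = d1 - sigma*sqrt(T) = -0.03687004
exp(-rT) = 0.99484871
N(-d1) = 0.45150117; N(-d2) = 0.51470568
P = K * exp(-rT) * N(-d2) - S_0' * N(-d1) = 53.7400 * 0.99484871 * 0.51470568 - 53.82507273 * 0.45150117 = 3.2157


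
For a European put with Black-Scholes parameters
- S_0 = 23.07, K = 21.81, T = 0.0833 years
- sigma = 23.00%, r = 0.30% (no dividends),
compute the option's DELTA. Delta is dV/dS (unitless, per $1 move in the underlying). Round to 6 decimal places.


Answer: Delta = -0.188608

Derivation:
d1 = 0.8830357095; d2 = 0.8166537089
phi(d1) = 0.2701401001; exp(-qT) = 1.0000000000; exp(-rT) = 0.9997501312
N(-d1) = 0.1886084890
Delta = -exp(-qT) * N(-d1) = -1.0000000000 * 0.1886084890 = -0.188608


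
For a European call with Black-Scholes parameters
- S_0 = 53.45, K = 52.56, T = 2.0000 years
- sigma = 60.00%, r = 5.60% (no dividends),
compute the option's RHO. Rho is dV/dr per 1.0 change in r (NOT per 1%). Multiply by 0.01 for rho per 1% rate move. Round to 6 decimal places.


Answer: Rho = 36.899719

Derivation:
d1 = 0.5760460281; d2 = -0.2724821093
phi(d1) = 0.3379514454; exp(-qT) = 1.0000000000; exp(-rT) = 0.8940442575
N(d2) = 0.3926256729
Rho = K*T*exp(-rT)*N(d2) = 52.5600 * 2.0000 * 0.8940442575 * 0.3926256729 = 36.899719


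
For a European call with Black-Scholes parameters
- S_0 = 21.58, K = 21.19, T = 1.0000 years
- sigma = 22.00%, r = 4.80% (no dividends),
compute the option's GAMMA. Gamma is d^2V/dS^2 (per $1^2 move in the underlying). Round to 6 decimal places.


Answer: Gamma = 0.077222

Derivation:
d1 = 0.4110799434; d2 = 0.1910799434
phi(d1) = 0.3666190822; exp(-qT) = 1.0000000000; exp(-rT) = 0.9531337871
Gamma = exp(-qT) * phi(d1) / (S * sigma * sqrt(T)) = 1.0000000000 * 0.3666190822 / (21.5800 * 0.2200 * 1.0000000000) = 0.077222


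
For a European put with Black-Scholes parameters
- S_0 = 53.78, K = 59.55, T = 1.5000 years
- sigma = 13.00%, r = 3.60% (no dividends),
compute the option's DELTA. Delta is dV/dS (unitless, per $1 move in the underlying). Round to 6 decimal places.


Answer: Delta = -0.587583

Derivation:
d1 = -0.2213311509; d2 = -0.3805479842
phi(d1) = 0.3892893925; exp(-qT) = 1.0000000000; exp(-rT) = 0.9474321065
N(-d1) = 0.5875827018
Delta = -exp(-qT) * N(-d1) = -1.0000000000 * 0.5875827018 = -0.587583


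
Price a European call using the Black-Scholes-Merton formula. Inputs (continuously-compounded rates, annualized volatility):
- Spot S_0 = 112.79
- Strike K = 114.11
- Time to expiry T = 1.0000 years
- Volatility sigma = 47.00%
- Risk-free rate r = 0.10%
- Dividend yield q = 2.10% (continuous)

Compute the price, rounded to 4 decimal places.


d1 = (ln(S/K) + (r - q + 0.5*sigma^2) * T) / (sigma * sqrt(T)) = 0.16769104
d2 = d1 - sigma * sqrt(T) = -0.30230896
exp(-rT) = 0.99900050; exp(-qT) = 0.97921896
C = S_0 * exp(-qT) * N(d1) - K * exp(-rT) * N(d2)
N(d1) = 0.56658683; N(d2) = 0.38120827
C = 112.7900 * 0.97921896 * 0.56658683 - 114.1100 * 0.99900050 * 0.38120827 = 19.1211

Answer: Price = 19.1211


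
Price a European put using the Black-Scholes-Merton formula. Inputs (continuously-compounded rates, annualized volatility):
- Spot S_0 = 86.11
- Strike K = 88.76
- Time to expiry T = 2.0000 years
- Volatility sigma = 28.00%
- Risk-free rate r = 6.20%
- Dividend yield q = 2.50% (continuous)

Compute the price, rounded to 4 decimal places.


d1 = (ln(S/K) + (r - q + 0.5*sigma^2) * T) / (sigma * sqrt(T)) = 0.30832242
d2 = d1 - sigma * sqrt(T) = -0.08765737
exp(-rT) = 0.88337984; exp(-qT) = 0.95122942
P = K * exp(-rT) * N(-d2) - S_0 * exp(-qT) * N(-d1)
N(-d1) = 0.37891850; N(-d2) = 0.53492550
P = 88.7600 * 0.88337984 * 0.53492550 - 86.1100 * 0.95122942 * 0.37891850 = 10.9055

Answer: Price = 10.9055


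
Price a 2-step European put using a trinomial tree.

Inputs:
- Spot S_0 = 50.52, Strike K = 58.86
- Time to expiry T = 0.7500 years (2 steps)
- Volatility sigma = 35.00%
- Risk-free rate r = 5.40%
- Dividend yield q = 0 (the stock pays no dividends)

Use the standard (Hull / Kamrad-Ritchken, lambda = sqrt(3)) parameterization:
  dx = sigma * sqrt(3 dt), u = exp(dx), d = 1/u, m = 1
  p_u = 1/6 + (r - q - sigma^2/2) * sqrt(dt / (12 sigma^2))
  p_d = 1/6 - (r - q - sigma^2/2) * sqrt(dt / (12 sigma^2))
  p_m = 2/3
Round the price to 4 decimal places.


dt = T/N = 0.375000; dx = sigma*sqrt(3*dt) = 0.371231
u = exp(dx) = 1.449518; d = 1/u = 0.689885
p_u = 0.163005, p_m = 0.666667, p_d = 0.170328
Discount per step: exp(-r*dt) = 0.979954
Stock lattice S(k, j) with j the centered position index:
  k=0: S(0,+0) = 50.5200
  k=1: S(1,-1) = 34.8530; S(1,+0) = 50.5200; S(1,+1) = 73.2296
  k=2: S(2,-2) = 24.0445; S(2,-1) = 34.8530; S(2,+0) = 50.5200; S(2,+1) = 73.2296; S(2,+2) = 106.1477
Terminal payoffs V(N, j) = max(K - S_T, 0):
  V(2,-2) = 34.815478; V(2,-1) = 24.007034; V(2,+0) = 8.340000; V(2,+1) = 0.000000; V(2,+2) = 0.000000
Backward induction: V(k, j) = exp(-r*dt) * [p_u * V(k+1, j+1) + p_m * V(k+1, j) + p_d * V(k+1, j-1)]
  V(1,-1) = exp(-r*dt) * [p_u*8.340000 + p_m*24.007034 + p_d*34.815478] = 22.827253
  V(1,+0) = exp(-r*dt) * [p_u*0.000000 + p_m*8.340000 + p_d*24.007034] = 9.455653
  V(1,+1) = exp(-r*dt) * [p_u*0.000000 + p_m*0.000000 + p_d*8.340000] = 1.392063
  V(0,+0) = exp(-r*dt) * [p_u*1.392063 + p_m*9.455653 + p_d*22.827253] = 10.209953

Answer: Price = V(0,0) = 10.2100


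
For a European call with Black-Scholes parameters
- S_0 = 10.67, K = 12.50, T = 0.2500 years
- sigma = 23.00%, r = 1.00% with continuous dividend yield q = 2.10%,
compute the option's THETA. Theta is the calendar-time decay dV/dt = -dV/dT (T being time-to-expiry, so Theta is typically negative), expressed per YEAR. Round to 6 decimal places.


d1 = -1.3428702521; d2 = -1.4578702521
phi(d1) = 0.1619303798; exp(-qT) = 0.9947637572; exp(-rT) = 0.9975031224
Theta = -S*exp(-qT)*phi(d1)*sigma/(2*sqrt(T)) - r*K*exp(-rT)*N(d2) + q*S*exp(-qT)*N(d1)
N(d1) = 0.0896569952; N(d2) = 0.0724381548; sqrt(T) = 0.5000000000
Term 1 = -10.6700 * 0.9947637572 * 0.1619303798 * 0.2300 / (2 * 0.5000000000) = -0.3953124970
Term 2 = -0.0100 * 12.5000 * 0.9975031224 * 0.0724381548 = -0.0090321607
Term 3 = 0.0210 * 10.6700 * 0.9947637572 * 0.0896569952 = 0.0199842497
Theta = -0.3953124970 + (-0.0090321607) + (0.0199842497) = -0.384360

Answer: Theta = -0.384360


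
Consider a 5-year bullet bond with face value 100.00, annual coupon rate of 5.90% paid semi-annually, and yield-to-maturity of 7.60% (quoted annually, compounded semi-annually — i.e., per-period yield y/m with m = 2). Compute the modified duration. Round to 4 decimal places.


Coupon per period c = face * coupon_rate / m = 2.950000
Periods per year m = 2; per-period yield y/m = 0.038000
Number of cashflows N = 10
Cashflows (t years, CF_t, discount factor 1/(1+y/m)^(m*t), PV):
  t = 0.5000: CF_t = 2.950000, DF = 0.963391, PV = 2.842004
  t = 1.0000: CF_t = 2.950000, DF = 0.928122, PV = 2.737961
  t = 1.5000: CF_t = 2.950000, DF = 0.894145, PV = 2.637728
  t = 2.0000: CF_t = 2.950000, DF = 0.861411, PV = 2.541163
  t = 2.5000: CF_t = 2.950000, DF = 0.829876, PV = 2.448134
  t = 3.0000: CF_t = 2.950000, DF = 0.799495, PV = 2.358511
  t = 3.5000: CF_t = 2.950000, DF = 0.770227, PV = 2.272169
  t = 4.0000: CF_t = 2.950000, DF = 0.742030, PV = 2.188987
  t = 4.5000: CF_t = 2.950000, DF = 0.714865, PV = 2.108851
  t = 5.0000: CF_t = 102.950000, DF = 0.688694, PV = 70.901074
Price P = sum_t PV_t = 93.036582
First compute Macaulay numerator sum_t t * PV_t:
  t * PV_t at t = 0.5000: 1.421002
  t * PV_t at t = 1.0000: 2.737961
  t * PV_t at t = 1.5000: 3.956592
  t * PV_t at t = 2.0000: 5.082327
  t * PV_t at t = 2.5000: 6.120336
  t * PV_t at t = 3.0000: 7.075533
  t * PV_t at t = 3.5000: 7.952590
  t * PV_t at t = 4.0000: 8.755948
  t * PV_t at t = 4.5000: 9.489828
  t * PV_t at t = 5.0000: 354.505372
Macaulay duration D = 407.097488 / 93.036582 = 4.375671
Modified duration = D / (1 + y/m) = 4.375671 / (1 + 0.038000) = 4.215483

Answer: Modified duration = 4.2155


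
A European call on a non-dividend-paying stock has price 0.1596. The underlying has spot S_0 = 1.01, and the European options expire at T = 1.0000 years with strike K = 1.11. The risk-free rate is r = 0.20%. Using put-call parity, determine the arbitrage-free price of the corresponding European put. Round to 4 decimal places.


Put-call parity: C - P = S_0 * exp(-qT) - K * exp(-rT).
S_0 * exp(-qT) = 1.0100 * 1.00000000 = 1.01000000
K * exp(-rT) = 1.1100 * 0.99800200 = 1.10778222
P = C - S*exp(-qT) + K*exp(-rT)
P = 0.1596 - 1.01000000 + 1.10778222 = 0.2574

Answer: Put price = 0.2574


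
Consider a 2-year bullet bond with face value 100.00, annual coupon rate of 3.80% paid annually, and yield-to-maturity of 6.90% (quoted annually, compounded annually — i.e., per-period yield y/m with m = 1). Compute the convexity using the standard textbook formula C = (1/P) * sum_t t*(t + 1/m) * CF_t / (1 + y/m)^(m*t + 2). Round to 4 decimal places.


Coupon per period c = face * coupon_rate / m = 3.800000
Periods per year m = 1; per-period yield y/m = 0.069000
Number of cashflows N = 2
Cashflows (t years, CF_t, discount factor 1/(1+y/m)^(m*t), PV):
  t = 1.0000: CF_t = 3.800000, DF = 0.935454, PV = 3.554724
  t = 2.0000: CF_t = 103.800000, DF = 0.875074, PV = 90.832641
Price P = sum_t PV_t = 94.387365
Convexity numerator sum_t t*(t + 1/m) * CF_t / (1+y/m)^(m*t + 2):
  t = 1.0000: term = 6.221290
  t = 2.0000: term = 476.911487
Convexity = (1/P) * sum = 483.132777 / 94.387365 = 5.118617

Answer: Convexity = 5.1186


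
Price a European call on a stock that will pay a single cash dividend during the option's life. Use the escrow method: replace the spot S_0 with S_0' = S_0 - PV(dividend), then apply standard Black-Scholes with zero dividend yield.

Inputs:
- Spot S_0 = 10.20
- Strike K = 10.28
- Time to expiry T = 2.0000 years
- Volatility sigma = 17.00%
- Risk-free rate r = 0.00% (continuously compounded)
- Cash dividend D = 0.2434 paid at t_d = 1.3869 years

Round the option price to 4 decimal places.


Answer: Price = 0.8149

Derivation:
PV(D) = D * exp(-r * t_d) = 0.2434 * 1.00000000 = 0.24340000
S_0' = S_0 - PV(D) = 10.2000 - 0.24340000 = 9.95660000
d1 = (ln(S_0'/K) + (r + sigma^2/2)*T) / (sigma*sqrt(T)) = -0.01274711
d2 = d1 - sigma*sqrt(T) = -0.25316341
exp(-rT) = 1.00000000
N(d1) = 0.49491478; N(d2) = 0.40007097
C = S_0' * N(d1) - K * exp(-rT) * N(d2) = 9.95660000 * 0.49491478 - 10.2800 * 1.00000000 * 0.40007097 = 0.8149


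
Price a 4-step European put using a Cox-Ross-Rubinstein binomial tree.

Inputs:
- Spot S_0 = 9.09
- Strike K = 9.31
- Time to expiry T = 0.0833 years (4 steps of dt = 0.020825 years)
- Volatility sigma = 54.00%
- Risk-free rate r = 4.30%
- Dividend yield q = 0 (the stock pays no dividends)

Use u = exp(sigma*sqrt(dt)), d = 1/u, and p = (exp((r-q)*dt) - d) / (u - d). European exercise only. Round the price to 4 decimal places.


Answer: Price = V(0,0) = 0.6688

Derivation:
dt = T/N = 0.020825
u = exp(sigma*sqrt(dt)) = 1.081043; d = 1/u = 0.925032
p = (exp((r-q)*dt) - d) / (u - d) = 0.486271
Discount per step: exp(-r*dt) = 0.999105
Stock lattice S(k, i) with i counting down-moves:
  k=0: S(0,0) = 9.0900
  k=1: S(1,0) = 9.8267; S(1,1) = 8.4085
  k=2: S(2,0) = 10.6231; S(2,1) = 9.0900; S(2,2) = 7.7782
  k=3: S(3,0) = 11.4840; S(3,1) = 9.8267; S(3,2) = 8.4085; S(3,3) = 7.1951
  k=4: S(4,0) = 12.4147; S(4,1) = 10.6231; S(4,2) = 9.0900; S(4,3) = 7.7782; S(4,4) = 6.6557
Terminal payoffs V(N, i) = max(K - S_T, 0):
  V(4,0) = 0.000000; V(4,1) = 0.000000; V(4,2) = 0.220000; V(4,3) = 1.531827; V(4,4) = 2.654337
Backward induction: V(k, i) = exp(-r*dt) * [p * V(k+1, i) + (1-p) * V(k+1, i+1)].
  V(3,0) = exp(-r*dt) * [p*0.000000 + (1-p)*0.000000] = 0.000000
  V(3,1) = exp(-r*dt) * [p*0.000000 + (1-p)*0.220000] = 0.112919
  V(3,2) = exp(-r*dt) * [p*0.220000 + (1-p)*1.531827] = 0.893124
  V(3,3) = exp(-r*dt) * [p*1.531827 + (1-p)*2.654337] = 2.106606
  V(2,0) = exp(-r*dt) * [p*0.000000 + (1-p)*0.112919] = 0.057958
  V(2,1) = exp(-r*dt) * [p*0.112919 + (1-p)*0.893124] = 0.513274
  V(2,2) = exp(-r*dt) * [p*0.893124 + (1-p)*2.106606] = 1.515168
  V(1,0) = exp(-r*dt) * [p*0.057958 + (1-p)*0.513274] = 0.291606
  V(1,1) = exp(-r*dt) * [p*0.513274 + (1-p)*1.515168] = 1.027056
  V(0,0) = exp(-r*dt) * [p*0.291606 + (1-p)*1.027056] = 0.668829


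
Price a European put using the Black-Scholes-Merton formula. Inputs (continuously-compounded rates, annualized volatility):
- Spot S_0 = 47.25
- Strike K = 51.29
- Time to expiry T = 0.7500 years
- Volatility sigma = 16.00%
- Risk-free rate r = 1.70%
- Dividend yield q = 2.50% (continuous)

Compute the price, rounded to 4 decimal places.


d1 = (ln(S/K) + (r - q + 0.5*sigma^2) * T) / (sigma * sqrt(T)) = -0.56611465
d2 = d1 - sigma * sqrt(T) = -0.70467872
exp(-rT) = 0.98733094; exp(-qT) = 0.98142469
P = K * exp(-rT) * N(-d2) - S_0 * exp(-qT) * N(-d1)
N(-d1) = 0.71434208; N(-d2) = 0.75949490
P = 51.2900 * 0.98733094 * 0.75949490 - 47.2500 * 0.98142469 * 0.71434208 = 5.3353

Answer: Price = 5.3353


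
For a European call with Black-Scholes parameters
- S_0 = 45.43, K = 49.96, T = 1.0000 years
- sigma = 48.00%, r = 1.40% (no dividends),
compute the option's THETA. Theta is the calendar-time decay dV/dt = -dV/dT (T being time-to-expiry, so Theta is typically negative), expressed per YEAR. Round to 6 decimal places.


Answer: Theta = -4.574169

Derivation:
d1 = 0.0711458219; d2 = -0.4088541781
phi(d1) = 0.3979338883; exp(-qT) = 1.0000000000; exp(-rT) = 0.9860975443
Theta = -S*exp(-qT)*phi(d1)*sigma/(2*sqrt(T)) - r*K*exp(-rT)*N(d2) + q*S*exp(-qT)*N(d1)
N(d1) = 0.5283591500; N(d2) = 0.3413233389; sqrt(T) = 1.0000000000
Term 1 = -45.4300 * 1.0000000000 * 0.3979338883 * 0.4800 / (2 * 1.0000000000) = -4.3387527709
Term 2 = -0.0140 * 49.9600 * 0.9860975443 * 0.3413233389 = -0.2354161907
Term 3 = 0 (no dividend yield, q = 0)
Theta = -4.3387527709 + (-0.2354161907) + (0.0000000000) = -4.574169


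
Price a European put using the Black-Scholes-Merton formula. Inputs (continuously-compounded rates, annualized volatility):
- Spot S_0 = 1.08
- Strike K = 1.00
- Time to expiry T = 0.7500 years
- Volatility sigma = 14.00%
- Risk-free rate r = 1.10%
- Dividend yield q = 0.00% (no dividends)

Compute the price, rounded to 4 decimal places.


Answer: Price = 0.0178

Derivation:
d1 = (ln(S/K) + (r - q + 0.5*sigma^2) * T) / (sigma * sqrt(T)) = 0.76343060
d2 = d1 - sigma * sqrt(T) = 0.64218704
exp(-rT) = 0.99178394; exp(-qT) = 1.00000000
P = K * exp(-rT) * N(-d2) - S_0 * exp(-qT) * N(-d1)
N(-d1) = 0.22260332; N(-d2) = 0.26037587
P = 1.0000 * 0.99178394 * 0.26037587 - 1.0800 * 1.00000000 * 0.22260332 = 0.0178


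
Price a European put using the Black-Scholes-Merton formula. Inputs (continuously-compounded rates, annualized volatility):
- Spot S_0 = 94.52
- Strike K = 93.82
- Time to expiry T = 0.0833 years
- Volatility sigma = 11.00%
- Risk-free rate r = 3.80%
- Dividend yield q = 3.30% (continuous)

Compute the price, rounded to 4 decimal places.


d1 = (ln(S/K) + (r - q + 0.5*sigma^2) * T) / (sigma * sqrt(T)) = 0.26313113
d2 = d1 - sigma * sqrt(T) = 0.23138322
exp(-rT) = 0.99683960; exp(-qT) = 0.99725487
P = K * exp(-rT) * N(-d2) - S_0 * exp(-qT) * N(-d1)
N(-d1) = 0.39622475; N(-d2) = 0.40850855
P = 93.8200 * 0.99683960 * 0.40850855 - 94.5200 * 0.99725487 * 0.39622475 = 0.8568

Answer: Price = 0.8568


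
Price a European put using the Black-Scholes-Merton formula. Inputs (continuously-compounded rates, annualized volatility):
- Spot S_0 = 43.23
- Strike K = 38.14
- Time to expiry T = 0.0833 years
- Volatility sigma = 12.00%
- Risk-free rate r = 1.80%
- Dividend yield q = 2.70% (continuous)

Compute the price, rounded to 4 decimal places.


d1 = (ln(S/K) + (r - q + 0.5*sigma^2) * T) / (sigma * sqrt(T)) = 3.61265933
d2 = d1 - sigma * sqrt(T) = 3.57802524
exp(-rT) = 0.99850172; exp(-qT) = 0.99775343
P = K * exp(-rT) * N(-d2) - S_0 * exp(-qT) * N(-d1)
N(-d1) = 0.00015154; N(-d2) = 0.00017310
P = 38.1400 * 0.99850172 * 0.00017310 - 43.2300 * 0.99775343 * 0.00015154 = 0.0001

Answer: Price = 0.0001


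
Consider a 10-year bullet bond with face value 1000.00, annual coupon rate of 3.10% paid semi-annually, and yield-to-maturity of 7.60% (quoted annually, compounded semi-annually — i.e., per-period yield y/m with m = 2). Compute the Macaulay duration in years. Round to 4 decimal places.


Answer: Macaulay duration = 8.3299 years

Derivation:
Coupon per period c = face * coupon_rate / m = 15.500000
Periods per year m = 2; per-period yield y/m = 0.038000
Number of cashflows N = 20
Cashflows (t years, CF_t, discount factor 1/(1+y/m)^(m*t), PV):
  t = 0.5000: CF_t = 15.500000, DF = 0.963391, PV = 14.932563
  t = 1.0000: CF_t = 15.500000, DF = 0.928122, PV = 14.385898
  t = 1.5000: CF_t = 15.500000, DF = 0.894145, PV = 13.859247
  t = 2.0000: CF_t = 15.500000, DF = 0.861411, PV = 13.351876
  t = 2.5000: CF_t = 15.500000, DF = 0.829876, PV = 12.863079
  t = 3.0000: CF_t = 15.500000, DF = 0.799495, PV = 12.392176
  t = 3.5000: CF_t = 15.500000, DF = 0.770227, PV = 11.938513
  t = 4.0000: CF_t = 15.500000, DF = 0.742030, PV = 11.501457
  t = 4.5000: CF_t = 15.500000, DF = 0.714865, PV = 11.080402
  t = 5.0000: CF_t = 15.500000, DF = 0.688694, PV = 10.674761
  t = 5.5000: CF_t = 15.500000, DF = 0.663482, PV = 10.283970
  t = 6.0000: CF_t = 15.500000, DF = 0.639193, PV = 9.907486
  t = 6.5000: CF_t = 15.500000, DF = 0.615793, PV = 9.544784
  t = 7.0000: CF_t = 15.500000, DF = 0.593249, PV = 9.195360
  t = 7.5000: CF_t = 15.500000, DF = 0.571531, PV = 8.858729
  t = 8.0000: CF_t = 15.500000, DF = 0.550608, PV = 8.534421
  t = 8.5000: CF_t = 15.500000, DF = 0.530451, PV = 8.221985
  t = 9.0000: CF_t = 15.500000, DF = 0.511031, PV = 7.920988
  t = 9.5000: CF_t = 15.500000, DF = 0.492323, PV = 7.631009
  t = 10.0000: CF_t = 1015.500000, DF = 0.474300, PV = 481.651434
Price P = sum_t PV_t = 688.730137
Macaulay numerator sum_t t * PV_t:
  t * PV_t at t = 0.5000: 7.466281
  t * PV_t at t = 1.0000: 14.385898
  t * PV_t at t = 1.5000: 20.788871
  t * PV_t at t = 2.0000: 26.703752
  t * PV_t at t = 2.5000: 32.157697
  t * PV_t at t = 3.0000: 37.176528
  t * PV_t at t = 3.5000: 41.784794
  t * PV_t at t = 4.0000: 46.005829
  t * PV_t at t = 4.5000: 49.861809
  t * PV_t at t = 5.0000: 53.373805
  t * PV_t at t = 5.5000: 56.561836
  t * PV_t at t = 6.0000: 59.444914
  t * PV_t at t = 6.5000: 62.041096
  t * PV_t at t = 7.0000: 64.367522
  t * PV_t at t = 7.5000: 66.440464
  t * PV_t at t = 8.0000: 68.275365
  t * PV_t at t = 8.5000: 69.886874
  t * PV_t at t = 9.0000: 71.288889
  t * PV_t at t = 9.5000: 72.494588
  t * PV_t at t = 10.0000: 4816.514338
Macaulay duration D = (sum_t t * PV_t) / P = 5737.021151 / 688.730137 = 8.329854
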